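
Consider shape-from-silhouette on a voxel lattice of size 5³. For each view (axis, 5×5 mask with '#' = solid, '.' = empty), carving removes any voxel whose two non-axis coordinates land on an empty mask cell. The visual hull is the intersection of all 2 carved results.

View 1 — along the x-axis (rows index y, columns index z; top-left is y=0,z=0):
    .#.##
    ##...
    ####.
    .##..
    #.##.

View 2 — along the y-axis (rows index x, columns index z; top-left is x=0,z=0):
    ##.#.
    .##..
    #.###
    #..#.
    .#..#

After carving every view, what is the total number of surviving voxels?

initial block: 5^3 = 125
V1 x: intersect with YZ mask (14 set) -- 70 left
V2 y: intersect with XZ mask (13 set) -- 38 left

|visual hull| = 38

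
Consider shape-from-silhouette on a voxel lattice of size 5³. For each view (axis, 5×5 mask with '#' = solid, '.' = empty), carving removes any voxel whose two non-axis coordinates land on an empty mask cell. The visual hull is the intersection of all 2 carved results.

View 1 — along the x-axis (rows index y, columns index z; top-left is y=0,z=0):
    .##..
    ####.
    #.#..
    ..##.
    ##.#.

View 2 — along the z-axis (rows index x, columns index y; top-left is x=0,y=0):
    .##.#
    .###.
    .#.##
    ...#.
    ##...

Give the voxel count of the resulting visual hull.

|visual hull| = 34

full grid |V| = 125
V1 x: intersect with YZ mask (13 set) -- 65 left
V2 z: intersect with XY mask (12 set) -- 34 left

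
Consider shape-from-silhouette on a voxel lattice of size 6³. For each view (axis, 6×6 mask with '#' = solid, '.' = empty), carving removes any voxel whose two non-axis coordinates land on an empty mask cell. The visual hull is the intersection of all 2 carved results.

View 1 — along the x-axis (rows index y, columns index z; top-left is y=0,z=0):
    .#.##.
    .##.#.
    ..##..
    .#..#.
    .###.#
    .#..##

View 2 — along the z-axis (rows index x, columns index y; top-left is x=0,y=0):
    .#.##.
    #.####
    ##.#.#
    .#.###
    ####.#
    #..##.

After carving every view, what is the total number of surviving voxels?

68 voxels

full grid |V| = 216
step 1: project along x, AND mask (17/36) → |grid| = 102
step 2: project along z, AND mask (24/36) → |grid| = 68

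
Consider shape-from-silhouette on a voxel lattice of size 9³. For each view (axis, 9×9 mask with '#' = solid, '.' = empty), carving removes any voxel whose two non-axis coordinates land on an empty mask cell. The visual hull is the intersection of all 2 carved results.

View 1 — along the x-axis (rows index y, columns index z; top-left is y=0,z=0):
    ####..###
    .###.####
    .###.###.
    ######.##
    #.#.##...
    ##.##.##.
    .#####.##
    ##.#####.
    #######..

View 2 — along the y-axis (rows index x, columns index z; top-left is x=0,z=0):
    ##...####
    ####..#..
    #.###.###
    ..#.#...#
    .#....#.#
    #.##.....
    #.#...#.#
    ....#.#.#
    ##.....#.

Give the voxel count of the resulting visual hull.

remaining voxels: 233

initial block: 9^3 = 729
[1] x-view keeps 59 columns → grid now 531
[2] y-view keeps 37 columns → grid now 233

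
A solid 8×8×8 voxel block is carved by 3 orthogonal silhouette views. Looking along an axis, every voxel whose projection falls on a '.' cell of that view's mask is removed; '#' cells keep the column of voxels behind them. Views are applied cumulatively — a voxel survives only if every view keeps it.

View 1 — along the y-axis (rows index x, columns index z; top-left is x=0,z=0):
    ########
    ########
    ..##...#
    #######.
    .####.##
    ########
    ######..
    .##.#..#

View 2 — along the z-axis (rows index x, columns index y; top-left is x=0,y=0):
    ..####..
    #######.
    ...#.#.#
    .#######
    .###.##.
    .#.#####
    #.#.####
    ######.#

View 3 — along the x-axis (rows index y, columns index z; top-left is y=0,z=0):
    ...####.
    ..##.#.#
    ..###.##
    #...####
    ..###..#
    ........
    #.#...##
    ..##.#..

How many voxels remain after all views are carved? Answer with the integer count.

123 voxels

initial block: 8^3 = 512
step 1: project along y, AND mask (50/64) → |grid| = 400
step 2: project along z, AND mask (45/64) → |grid| = 288
step 3: project along x, AND mask (29/64) → |grid| = 123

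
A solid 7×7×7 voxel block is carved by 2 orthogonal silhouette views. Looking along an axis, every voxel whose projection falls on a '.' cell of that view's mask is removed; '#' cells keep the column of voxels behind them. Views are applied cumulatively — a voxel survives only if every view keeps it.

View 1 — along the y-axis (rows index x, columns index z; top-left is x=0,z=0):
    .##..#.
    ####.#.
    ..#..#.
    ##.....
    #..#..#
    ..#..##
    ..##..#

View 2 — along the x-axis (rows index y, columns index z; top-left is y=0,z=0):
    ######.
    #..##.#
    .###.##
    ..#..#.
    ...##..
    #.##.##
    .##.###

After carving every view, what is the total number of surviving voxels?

remaining voxels: 90

before carving: 343 voxels (7×7×7)
  1. axis=1 (XZ plane), |mask|=21  ⇒  voxels=147
  2. axis=0 (YZ plane), |mask|=29  ⇒  voxels=90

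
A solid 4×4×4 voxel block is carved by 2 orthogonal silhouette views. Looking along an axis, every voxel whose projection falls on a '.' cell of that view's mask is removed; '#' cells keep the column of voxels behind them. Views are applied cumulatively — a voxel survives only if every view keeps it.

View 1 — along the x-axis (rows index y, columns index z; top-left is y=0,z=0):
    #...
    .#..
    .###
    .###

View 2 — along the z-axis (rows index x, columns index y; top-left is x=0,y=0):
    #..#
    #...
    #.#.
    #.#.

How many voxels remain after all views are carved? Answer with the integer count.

start: 4×4×4 = 64 voxels
[1] x-view keeps 8 columns → grid now 32
[2] z-view keeps 7 columns → grid now 13

|visual hull| = 13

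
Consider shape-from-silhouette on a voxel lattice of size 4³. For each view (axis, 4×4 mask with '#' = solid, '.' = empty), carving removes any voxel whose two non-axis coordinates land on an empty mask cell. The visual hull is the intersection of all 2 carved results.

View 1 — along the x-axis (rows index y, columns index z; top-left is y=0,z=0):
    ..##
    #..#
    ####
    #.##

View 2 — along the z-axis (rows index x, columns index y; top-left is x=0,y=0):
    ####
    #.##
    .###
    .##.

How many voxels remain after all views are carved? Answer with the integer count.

full grid |V| = 64
V1 x: intersect with YZ mask (11 set) -- 44 left
V2 z: intersect with XY mask (12 set) -- 35 left

35 voxels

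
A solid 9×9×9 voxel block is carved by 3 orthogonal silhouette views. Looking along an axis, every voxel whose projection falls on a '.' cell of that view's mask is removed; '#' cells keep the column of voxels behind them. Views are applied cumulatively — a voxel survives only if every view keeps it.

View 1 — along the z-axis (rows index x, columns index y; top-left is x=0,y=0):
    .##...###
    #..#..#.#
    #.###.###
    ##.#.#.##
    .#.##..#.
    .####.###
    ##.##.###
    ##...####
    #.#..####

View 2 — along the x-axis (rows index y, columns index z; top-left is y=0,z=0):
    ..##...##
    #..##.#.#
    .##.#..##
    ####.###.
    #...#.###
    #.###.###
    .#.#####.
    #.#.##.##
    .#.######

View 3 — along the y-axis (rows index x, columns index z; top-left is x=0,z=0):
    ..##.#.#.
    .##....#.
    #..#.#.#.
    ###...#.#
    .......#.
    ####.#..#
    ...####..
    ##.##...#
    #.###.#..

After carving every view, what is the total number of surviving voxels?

voxel count = 142

before carving: 729 voxels (9×9×9)
step 1: project along z, AND mask (52/81) → |grid| = 468
step 2: project along x, AND mask (52/81) → |grid| = 303
step 3: project along y, AND mask (37/81) → |grid| = 142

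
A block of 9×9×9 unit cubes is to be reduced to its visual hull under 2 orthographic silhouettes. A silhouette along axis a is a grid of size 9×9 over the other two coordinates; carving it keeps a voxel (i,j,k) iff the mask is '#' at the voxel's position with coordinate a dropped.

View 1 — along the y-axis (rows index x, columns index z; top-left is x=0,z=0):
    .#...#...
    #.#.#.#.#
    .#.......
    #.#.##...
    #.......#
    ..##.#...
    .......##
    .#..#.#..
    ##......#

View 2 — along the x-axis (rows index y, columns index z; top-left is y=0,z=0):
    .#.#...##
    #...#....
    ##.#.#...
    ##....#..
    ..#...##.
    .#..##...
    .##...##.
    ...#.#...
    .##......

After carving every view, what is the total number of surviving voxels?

voxel count = 76

start: 9×9×9 = 729 voxels
step 1: project along y, AND mask (25/81) → |grid| = 225
step 2: project along x, AND mask (27/81) → |grid| = 76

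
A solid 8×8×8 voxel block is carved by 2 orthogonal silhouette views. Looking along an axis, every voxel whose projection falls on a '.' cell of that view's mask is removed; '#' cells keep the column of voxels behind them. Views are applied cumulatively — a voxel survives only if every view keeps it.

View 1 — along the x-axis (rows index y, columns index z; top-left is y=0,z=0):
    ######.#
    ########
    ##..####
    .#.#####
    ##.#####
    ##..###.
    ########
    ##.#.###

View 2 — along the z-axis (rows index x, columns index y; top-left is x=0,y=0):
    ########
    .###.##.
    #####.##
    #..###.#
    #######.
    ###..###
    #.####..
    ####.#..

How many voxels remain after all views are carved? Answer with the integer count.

voxel count = 315

full grid |V| = 512
  1. axis=0 (YZ plane), |mask|=53  ⇒  voxels=424
  2. axis=2 (XY plane), |mask|=48  ⇒  voxels=315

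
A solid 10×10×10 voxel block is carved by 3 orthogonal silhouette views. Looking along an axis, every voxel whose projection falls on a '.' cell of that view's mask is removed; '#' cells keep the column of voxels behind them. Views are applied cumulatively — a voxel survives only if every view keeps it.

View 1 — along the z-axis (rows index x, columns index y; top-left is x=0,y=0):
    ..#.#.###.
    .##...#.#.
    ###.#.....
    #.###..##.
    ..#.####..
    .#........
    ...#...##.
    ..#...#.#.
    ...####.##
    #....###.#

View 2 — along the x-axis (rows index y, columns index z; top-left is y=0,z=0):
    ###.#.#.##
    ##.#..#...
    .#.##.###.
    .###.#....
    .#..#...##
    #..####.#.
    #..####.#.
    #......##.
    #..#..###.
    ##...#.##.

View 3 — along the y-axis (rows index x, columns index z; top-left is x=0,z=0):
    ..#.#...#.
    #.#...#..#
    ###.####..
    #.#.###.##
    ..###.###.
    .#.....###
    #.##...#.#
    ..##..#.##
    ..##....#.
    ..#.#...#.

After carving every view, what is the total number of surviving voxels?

remaining voxels: 101

initial block: 10^3 = 1000
step 1: project along z, AND mask (42/100) → |grid| = 420
step 2: project along x, AND mask (50/100) → |grid| = 210
step 3: project along y, AND mask (47/100) → |grid| = 101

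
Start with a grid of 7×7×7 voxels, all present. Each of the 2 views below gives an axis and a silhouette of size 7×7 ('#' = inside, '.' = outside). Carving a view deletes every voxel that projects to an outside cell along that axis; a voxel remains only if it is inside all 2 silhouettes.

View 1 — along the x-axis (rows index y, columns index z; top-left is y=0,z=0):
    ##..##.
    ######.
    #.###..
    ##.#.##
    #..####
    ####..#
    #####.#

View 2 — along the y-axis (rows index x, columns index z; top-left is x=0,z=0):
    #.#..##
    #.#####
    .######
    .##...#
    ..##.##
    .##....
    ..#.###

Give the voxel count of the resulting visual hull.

start: 7×7×7 = 343 voxels
carve view 1 (along x, YZ-mask fill 35/49): 245 voxels remain
carve view 2 (along y, XZ-mask fill 29/49): 134 voxels remain

|visual hull| = 134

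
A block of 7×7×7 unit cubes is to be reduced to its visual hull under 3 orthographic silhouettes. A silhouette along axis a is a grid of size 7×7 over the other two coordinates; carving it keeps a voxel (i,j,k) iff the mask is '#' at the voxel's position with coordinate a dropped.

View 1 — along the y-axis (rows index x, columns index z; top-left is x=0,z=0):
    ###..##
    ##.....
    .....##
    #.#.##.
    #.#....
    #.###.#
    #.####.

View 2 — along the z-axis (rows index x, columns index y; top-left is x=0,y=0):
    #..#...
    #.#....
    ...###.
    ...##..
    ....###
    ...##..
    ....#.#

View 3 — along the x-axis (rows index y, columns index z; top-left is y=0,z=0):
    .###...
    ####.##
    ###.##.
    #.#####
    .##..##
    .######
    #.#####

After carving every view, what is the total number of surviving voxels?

voxel count = 39

start: 7×7×7 = 343 voxels
carve view 1 (along y, XZ-mask fill 25/49): 175 voxels remain
carve view 2 (along z, XY-mask fill 16/49): 54 voxels remain
carve view 3 (along x, YZ-mask fill 36/49): 39 voxels remain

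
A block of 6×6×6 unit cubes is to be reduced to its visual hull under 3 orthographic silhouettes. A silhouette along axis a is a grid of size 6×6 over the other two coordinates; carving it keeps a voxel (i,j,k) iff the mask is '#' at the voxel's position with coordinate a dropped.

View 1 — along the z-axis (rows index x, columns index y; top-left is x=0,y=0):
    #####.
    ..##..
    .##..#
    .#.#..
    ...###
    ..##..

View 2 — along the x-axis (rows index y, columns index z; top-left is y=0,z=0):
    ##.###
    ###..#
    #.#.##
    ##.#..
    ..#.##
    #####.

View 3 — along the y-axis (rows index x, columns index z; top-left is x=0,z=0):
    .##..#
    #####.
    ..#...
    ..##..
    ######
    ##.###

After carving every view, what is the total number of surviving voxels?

voxel count = 38

full grid |V| = 216
carve view 1 (along z, XY-mask fill 17/36): 102 voxels remain
carve view 2 (along x, YZ-mask fill 24/36): 64 voxels remain
carve view 3 (along y, XZ-mask fill 22/36): 38 voxels remain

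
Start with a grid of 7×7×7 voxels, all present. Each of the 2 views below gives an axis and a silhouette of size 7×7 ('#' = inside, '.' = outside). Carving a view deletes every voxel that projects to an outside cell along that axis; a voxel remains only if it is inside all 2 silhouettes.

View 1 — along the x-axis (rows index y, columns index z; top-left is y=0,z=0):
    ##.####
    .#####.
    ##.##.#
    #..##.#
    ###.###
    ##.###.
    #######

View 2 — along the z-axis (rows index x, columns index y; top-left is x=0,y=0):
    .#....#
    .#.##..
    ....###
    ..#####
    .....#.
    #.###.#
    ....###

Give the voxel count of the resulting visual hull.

before carving: 343 voxels (7×7×7)
[1] x-view keeps 38 columns → grid now 266
[2] z-view keeps 22 columns → grid now 123

|visual hull| = 123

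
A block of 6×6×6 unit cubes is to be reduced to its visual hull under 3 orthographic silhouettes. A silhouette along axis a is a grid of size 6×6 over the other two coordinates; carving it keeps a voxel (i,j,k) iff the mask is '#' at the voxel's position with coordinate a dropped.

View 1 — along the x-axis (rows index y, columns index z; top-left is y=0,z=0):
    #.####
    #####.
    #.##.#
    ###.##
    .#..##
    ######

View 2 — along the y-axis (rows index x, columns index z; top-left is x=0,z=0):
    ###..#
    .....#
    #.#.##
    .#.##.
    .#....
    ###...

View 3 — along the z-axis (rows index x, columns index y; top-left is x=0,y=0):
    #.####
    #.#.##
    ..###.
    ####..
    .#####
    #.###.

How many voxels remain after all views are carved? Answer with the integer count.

initial block: 6^3 = 216
carve view 1 (along x, YZ-mask fill 28/36): 168 voxels remain
carve view 2 (along y, XZ-mask fill 16/36): 75 voxels remain
carve view 3 (along z, XY-mask fill 25/36): 49 voxels remain

voxel count = 49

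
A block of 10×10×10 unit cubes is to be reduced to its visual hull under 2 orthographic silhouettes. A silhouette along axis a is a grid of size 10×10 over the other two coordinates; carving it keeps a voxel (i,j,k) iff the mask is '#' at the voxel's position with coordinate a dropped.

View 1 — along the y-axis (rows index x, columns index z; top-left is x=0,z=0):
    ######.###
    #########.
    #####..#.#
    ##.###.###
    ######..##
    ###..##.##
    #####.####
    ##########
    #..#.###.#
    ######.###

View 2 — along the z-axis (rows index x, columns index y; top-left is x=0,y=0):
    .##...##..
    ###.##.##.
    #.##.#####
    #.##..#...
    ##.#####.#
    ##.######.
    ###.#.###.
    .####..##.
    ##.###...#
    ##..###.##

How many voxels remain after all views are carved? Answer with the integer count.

voxel count = 529

before carving: 1000 voxels (10×10×10)
step 1: project along y, AND mask (82/100) → |grid| = 820
step 2: project along z, AND mask (65/100) → |grid| = 529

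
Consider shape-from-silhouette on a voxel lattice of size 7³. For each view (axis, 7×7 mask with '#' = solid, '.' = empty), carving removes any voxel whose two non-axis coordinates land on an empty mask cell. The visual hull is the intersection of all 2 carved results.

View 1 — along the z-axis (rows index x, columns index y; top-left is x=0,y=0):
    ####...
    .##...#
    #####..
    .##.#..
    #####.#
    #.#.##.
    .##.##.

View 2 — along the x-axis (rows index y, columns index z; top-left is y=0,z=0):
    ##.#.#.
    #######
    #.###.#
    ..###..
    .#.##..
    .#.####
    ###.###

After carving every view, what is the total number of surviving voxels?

start: 7×7×7 = 343 voxels
after view 1 [z-axis, 29 of 49 cells solid] → remaining = 203
after view 2 [x-axis, 33 of 49 cells solid] → remaining = 139

voxel count = 139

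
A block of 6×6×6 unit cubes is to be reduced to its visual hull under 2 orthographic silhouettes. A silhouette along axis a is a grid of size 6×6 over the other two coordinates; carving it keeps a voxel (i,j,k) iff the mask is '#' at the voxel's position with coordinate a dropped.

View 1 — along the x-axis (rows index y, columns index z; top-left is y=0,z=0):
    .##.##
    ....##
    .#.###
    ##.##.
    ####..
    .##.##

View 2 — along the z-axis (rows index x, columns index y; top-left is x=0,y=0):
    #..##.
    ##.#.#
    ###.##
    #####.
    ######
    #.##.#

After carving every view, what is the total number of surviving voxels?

voxel count = 100

before carving: 216 voxels (6×6×6)
step 1: project along x, AND mask (22/36) → |grid| = 132
step 2: project along z, AND mask (27/36) → |grid| = 100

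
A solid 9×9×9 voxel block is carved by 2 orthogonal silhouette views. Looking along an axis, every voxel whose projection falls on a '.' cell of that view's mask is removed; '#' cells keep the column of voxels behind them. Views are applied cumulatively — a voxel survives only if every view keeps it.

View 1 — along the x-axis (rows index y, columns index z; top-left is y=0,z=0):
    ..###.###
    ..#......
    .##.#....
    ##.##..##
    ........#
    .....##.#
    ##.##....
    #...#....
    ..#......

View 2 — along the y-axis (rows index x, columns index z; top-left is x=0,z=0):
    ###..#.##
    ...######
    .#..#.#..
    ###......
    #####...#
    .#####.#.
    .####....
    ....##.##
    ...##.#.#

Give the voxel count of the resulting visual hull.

|visual hull| = 135

initial block: 9^3 = 729
V1 x: intersect with YZ mask (27 set) -- 243 left
V2 y: intersect with XZ mask (42 set) -- 135 left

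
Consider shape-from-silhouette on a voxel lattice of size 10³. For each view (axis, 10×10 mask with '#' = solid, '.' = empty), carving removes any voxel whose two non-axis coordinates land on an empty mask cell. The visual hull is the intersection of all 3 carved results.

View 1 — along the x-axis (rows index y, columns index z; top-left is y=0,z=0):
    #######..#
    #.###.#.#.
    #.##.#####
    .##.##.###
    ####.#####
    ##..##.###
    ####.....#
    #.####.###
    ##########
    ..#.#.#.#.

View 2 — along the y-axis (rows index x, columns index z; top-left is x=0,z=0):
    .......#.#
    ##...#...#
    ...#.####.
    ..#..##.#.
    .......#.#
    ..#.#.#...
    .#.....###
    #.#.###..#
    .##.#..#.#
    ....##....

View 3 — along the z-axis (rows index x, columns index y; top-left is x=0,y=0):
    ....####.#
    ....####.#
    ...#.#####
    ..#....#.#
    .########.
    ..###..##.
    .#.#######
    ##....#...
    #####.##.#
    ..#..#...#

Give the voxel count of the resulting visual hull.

full grid |V| = 1000
V1 x: intersect with YZ mask (72 set) -- 720 left
V2 y: intersect with XZ mask (37 set) -- 266 left
V3 z: intersect with XY mask (54 set) -- 140 left

remaining voxels: 140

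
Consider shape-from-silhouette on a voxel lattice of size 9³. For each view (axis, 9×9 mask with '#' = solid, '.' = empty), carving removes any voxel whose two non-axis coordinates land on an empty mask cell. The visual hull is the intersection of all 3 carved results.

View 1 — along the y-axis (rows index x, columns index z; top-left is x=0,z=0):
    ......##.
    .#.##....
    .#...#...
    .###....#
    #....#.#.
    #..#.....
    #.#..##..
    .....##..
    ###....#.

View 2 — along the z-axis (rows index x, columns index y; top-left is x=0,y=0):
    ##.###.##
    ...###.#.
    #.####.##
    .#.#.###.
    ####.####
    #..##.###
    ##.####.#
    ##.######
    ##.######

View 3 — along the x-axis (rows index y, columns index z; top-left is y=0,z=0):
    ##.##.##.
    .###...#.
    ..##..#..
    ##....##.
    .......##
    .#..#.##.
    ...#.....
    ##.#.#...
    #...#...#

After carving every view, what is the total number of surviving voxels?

before carving: 729 voxels (9×9×9)
[1] y-view keeps 26 columns → grid now 234
[2] z-view keeps 60 columns → grid now 172
[3] x-view keeps 31 columns → grid now 68

68 voxels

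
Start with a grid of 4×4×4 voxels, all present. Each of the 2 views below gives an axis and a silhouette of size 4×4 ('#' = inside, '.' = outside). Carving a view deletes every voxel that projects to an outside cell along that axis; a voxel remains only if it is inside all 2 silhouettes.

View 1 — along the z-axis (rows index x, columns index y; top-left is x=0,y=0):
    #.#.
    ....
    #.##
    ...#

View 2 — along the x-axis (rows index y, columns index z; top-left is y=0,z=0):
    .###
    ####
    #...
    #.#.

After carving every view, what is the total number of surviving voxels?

voxel count = 12

before carving: 64 voxels (4×4×4)
after view 1 [z-axis, 6 of 16 cells solid] → remaining = 24
after view 2 [x-axis, 10 of 16 cells solid] → remaining = 12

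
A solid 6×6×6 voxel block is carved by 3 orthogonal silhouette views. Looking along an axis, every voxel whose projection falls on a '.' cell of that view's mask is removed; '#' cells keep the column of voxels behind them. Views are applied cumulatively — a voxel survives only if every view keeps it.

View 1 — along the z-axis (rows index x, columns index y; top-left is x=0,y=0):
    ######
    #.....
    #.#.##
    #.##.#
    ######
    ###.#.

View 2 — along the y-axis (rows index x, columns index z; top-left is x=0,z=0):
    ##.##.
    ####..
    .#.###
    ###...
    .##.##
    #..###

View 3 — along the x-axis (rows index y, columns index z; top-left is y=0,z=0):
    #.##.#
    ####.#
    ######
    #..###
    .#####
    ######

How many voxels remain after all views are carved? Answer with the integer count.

voxel count = 77

initial block: 6^3 = 216
carve view 1 (along z, XY-mask fill 25/36): 150 voxels remain
carve view 2 (along y, XZ-mask fill 23/36): 96 voxels remain
carve view 3 (along x, YZ-mask fill 30/36): 77 voxels remain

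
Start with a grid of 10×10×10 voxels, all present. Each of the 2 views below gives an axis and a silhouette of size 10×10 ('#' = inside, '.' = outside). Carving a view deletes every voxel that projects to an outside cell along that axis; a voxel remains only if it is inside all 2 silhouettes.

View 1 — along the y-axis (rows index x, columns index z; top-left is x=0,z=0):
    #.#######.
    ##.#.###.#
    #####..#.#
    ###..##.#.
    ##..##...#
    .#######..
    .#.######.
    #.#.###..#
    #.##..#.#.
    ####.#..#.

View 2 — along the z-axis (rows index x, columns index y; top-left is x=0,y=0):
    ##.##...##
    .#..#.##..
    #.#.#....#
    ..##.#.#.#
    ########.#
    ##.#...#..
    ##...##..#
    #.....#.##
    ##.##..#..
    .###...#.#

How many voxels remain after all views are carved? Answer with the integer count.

before carving: 1000 voxels (10×10×10)
V1 y: intersect with XZ mask (64 set) -- 640 left
V2 z: intersect with XY mask (51 set) -- 321 left

remaining voxels: 321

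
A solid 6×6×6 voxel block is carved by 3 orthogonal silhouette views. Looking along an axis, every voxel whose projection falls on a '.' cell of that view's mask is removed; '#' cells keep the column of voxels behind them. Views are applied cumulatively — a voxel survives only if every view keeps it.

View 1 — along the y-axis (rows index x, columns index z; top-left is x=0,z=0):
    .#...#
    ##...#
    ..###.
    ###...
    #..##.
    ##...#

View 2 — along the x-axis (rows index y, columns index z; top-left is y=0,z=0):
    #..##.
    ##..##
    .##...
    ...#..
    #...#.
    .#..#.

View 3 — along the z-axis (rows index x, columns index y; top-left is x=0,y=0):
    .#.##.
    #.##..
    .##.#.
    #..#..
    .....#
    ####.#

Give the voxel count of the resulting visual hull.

before carving: 216 voxels (6×6×6)
step 1: project along y, AND mask (17/36) → |grid| = 102
step 2: project along x, AND mask (14/36) → |grid| = 41
step 3: project along z, AND mask (17/36) → |grid| = 15

remaining voxels: 15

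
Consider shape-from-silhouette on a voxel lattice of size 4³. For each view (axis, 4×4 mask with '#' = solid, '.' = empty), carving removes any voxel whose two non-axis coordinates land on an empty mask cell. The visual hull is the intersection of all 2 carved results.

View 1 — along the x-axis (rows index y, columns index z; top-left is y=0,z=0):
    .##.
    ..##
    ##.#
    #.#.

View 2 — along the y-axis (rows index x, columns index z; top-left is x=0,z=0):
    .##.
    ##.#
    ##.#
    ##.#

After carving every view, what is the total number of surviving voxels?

voxel count = 23

initial block: 4^3 = 64
  1. axis=0 (YZ plane), |mask|=9  ⇒  voxels=36
  2. axis=1 (XZ plane), |mask|=11  ⇒  voxels=23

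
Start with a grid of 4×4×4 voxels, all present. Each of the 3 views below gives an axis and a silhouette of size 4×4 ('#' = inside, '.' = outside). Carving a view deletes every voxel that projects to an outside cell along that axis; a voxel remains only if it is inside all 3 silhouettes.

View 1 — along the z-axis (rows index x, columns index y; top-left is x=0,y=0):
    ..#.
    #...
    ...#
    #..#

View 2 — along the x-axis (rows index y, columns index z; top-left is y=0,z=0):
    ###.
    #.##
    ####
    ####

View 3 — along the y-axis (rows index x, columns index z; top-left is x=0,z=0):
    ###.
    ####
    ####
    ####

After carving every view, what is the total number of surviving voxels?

voxel count = 17

start: 4×4×4 = 64 voxels
step 1: project along z, AND mask (5/16) → |grid| = 20
step 2: project along x, AND mask (14/16) → |grid| = 18
step 3: project along y, AND mask (15/16) → |grid| = 17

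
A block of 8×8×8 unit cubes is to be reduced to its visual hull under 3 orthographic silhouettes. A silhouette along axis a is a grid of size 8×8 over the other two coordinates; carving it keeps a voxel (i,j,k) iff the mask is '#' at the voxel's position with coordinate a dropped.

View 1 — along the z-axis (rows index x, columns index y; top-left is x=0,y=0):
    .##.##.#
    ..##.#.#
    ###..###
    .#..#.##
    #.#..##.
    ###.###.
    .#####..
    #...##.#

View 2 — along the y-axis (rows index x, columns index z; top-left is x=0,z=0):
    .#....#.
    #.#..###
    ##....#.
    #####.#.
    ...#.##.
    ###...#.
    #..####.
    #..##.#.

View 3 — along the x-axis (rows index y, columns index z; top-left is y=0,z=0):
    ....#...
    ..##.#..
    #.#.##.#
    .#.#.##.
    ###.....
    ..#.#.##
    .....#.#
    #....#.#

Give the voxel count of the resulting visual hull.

start: 8×8×8 = 512 voxels
step 1: project along z, AND mask (38/64) → |grid| = 304
step 2: project along y, AND mask (32/64) → |grid| = 149
step 3: project along x, AND mask (25/64) → |grid| = 50

voxel count = 50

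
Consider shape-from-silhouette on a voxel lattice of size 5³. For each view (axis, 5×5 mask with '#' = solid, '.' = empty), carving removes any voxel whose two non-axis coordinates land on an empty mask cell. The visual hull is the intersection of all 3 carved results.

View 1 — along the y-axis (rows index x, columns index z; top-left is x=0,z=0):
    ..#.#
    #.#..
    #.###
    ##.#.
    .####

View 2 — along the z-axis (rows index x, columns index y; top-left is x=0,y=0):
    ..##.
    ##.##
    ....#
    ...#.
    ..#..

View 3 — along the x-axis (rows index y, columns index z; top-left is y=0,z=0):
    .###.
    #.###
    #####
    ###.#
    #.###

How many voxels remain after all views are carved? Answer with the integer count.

full grid |V| = 125
carve view 1 (along y, XZ-mask fill 15/25): 75 voxels remain
carve view 2 (along z, XY-mask fill 9/25): 23 voxels remain
carve view 3 (along x, YZ-mask fill 20/25): 21 voxels remain

21 voxels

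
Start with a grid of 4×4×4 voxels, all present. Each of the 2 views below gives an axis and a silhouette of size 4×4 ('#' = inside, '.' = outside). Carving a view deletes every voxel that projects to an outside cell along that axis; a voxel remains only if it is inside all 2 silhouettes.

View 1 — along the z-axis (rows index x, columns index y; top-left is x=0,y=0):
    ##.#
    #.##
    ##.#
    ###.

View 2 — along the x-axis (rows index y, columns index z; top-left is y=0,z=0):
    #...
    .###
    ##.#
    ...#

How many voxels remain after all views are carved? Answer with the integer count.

voxel count = 22

initial block: 4^3 = 64
[1] z-view keeps 12 columns → grid now 48
[2] x-view keeps 8 columns → grid now 22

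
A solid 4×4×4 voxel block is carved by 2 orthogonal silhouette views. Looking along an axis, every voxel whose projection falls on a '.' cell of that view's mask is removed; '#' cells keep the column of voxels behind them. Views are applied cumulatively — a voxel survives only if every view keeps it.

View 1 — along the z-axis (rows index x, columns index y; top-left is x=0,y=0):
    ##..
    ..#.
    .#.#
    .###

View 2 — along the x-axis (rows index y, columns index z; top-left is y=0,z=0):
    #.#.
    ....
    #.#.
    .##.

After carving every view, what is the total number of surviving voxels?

remaining voxels: 10

full grid |V| = 64
step 1: project along z, AND mask (8/16) → |grid| = 32
step 2: project along x, AND mask (6/16) → |grid| = 10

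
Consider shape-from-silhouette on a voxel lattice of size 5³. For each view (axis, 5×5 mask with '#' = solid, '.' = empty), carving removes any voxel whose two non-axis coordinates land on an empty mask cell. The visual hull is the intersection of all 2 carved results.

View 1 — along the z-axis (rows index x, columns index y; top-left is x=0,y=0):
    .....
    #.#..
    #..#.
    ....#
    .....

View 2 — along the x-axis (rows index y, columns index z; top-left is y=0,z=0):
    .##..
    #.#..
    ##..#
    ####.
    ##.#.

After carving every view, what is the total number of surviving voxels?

voxel count = 14

before carving: 125 voxels (5×5×5)
step 1: project along z, AND mask (5/25) → |grid| = 25
step 2: project along x, AND mask (14/25) → |grid| = 14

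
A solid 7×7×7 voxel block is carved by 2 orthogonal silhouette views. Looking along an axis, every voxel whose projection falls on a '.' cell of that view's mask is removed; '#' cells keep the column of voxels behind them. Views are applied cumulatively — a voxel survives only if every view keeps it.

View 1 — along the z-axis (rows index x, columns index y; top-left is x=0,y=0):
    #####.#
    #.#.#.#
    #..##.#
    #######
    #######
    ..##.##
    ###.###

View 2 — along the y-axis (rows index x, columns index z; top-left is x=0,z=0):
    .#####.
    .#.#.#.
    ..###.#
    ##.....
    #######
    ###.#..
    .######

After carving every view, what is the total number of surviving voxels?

before carving: 343 voxels (7×7×7)
V1 z: intersect with XY mask (38 set) -- 266 left
V2 y: intersect with XZ mask (31 set) -- 173 left

|visual hull| = 173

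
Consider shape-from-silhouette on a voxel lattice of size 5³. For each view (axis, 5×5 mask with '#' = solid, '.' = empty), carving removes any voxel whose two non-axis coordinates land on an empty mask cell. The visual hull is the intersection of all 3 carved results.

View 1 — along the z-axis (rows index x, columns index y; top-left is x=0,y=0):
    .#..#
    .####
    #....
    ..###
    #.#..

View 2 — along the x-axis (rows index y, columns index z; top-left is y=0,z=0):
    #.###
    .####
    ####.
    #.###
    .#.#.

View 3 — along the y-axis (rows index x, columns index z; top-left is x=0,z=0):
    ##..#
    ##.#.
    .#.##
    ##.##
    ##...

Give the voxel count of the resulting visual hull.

start: 5×5×5 = 125 voxels
  1. axis=2 (XY plane), |mask|=12  ⇒  voxels=60
  2. axis=0 (YZ plane), |mask|=18  ⇒  voxels=42
  3. axis=1 (XZ plane), |mask|=15  ⇒  voxels=25

remaining voxels: 25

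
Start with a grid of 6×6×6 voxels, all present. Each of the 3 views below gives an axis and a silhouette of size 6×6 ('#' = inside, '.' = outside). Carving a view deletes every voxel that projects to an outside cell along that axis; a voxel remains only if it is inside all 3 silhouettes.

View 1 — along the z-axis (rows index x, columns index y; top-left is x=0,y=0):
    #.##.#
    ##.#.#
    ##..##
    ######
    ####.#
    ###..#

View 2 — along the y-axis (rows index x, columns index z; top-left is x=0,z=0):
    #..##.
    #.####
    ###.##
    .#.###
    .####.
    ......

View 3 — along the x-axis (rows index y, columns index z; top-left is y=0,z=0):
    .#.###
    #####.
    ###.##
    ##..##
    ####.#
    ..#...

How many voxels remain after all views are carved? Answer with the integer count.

58 voxels

start: 6×6×6 = 216 voxels
step 1: project along z, AND mask (27/36) → |grid| = 162
step 2: project along y, AND mask (21/36) → |grid| = 96
step 3: project along x, AND mask (24/36) → |grid| = 58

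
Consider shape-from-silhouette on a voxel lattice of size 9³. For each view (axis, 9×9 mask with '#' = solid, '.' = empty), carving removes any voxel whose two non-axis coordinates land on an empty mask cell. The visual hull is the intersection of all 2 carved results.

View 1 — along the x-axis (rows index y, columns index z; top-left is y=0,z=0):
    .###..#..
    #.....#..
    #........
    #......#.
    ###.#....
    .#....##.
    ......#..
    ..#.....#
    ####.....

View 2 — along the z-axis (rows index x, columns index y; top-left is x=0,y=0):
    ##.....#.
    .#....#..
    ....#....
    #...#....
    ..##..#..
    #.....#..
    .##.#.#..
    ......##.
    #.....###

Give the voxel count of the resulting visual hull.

initial block: 9^3 = 729
  1. axis=0 (YZ plane), |mask|=23  ⇒  voxels=207
  2. axis=2 (XY plane), |mask|=23  ⇒  voxels=54

54 voxels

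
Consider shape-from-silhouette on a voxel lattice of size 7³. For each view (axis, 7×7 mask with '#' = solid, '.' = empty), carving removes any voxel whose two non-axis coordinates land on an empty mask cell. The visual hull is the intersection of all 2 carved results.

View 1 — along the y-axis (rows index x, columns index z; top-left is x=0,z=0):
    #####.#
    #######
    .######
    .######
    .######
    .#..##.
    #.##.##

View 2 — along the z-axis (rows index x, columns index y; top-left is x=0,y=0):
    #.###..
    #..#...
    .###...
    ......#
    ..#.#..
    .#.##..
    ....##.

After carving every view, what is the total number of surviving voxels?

93 voxels

start: 7×7×7 = 343 voxels
  1. axis=1 (XZ plane), |mask|=39  ⇒  voxels=273
  2. axis=2 (XY plane), |mask|=17  ⇒  voxels=93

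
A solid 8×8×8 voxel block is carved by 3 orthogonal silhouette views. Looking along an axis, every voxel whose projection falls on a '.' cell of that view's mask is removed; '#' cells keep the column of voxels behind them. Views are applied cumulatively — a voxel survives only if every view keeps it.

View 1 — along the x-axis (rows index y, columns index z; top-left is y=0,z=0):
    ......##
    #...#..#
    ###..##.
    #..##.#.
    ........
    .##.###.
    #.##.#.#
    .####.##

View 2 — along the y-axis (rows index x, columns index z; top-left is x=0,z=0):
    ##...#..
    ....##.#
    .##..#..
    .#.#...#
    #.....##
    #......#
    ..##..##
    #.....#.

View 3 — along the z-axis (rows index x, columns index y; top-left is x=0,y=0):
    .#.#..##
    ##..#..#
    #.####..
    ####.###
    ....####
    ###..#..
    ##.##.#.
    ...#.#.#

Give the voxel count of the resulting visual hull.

voxel count = 47

initial block: 8^3 = 512
V1 x: intersect with YZ mask (30 set) -- 240 left
V2 y: intersect with XZ mask (23 set) -- 87 left
V3 z: intersect with XY mask (36 set) -- 47 left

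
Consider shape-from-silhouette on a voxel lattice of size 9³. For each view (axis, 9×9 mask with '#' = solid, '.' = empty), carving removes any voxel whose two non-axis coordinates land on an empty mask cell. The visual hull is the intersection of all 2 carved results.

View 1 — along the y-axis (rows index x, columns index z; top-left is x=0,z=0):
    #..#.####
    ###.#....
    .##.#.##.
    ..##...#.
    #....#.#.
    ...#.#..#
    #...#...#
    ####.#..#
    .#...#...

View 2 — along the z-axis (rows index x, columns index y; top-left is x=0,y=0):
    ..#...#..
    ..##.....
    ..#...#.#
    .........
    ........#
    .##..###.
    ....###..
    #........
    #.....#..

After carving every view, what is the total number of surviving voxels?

72 voxels

initial block: 9^3 = 729
[1] y-view keeps 35 columns → grid now 315
[2] z-view keeps 19 columns → grid now 72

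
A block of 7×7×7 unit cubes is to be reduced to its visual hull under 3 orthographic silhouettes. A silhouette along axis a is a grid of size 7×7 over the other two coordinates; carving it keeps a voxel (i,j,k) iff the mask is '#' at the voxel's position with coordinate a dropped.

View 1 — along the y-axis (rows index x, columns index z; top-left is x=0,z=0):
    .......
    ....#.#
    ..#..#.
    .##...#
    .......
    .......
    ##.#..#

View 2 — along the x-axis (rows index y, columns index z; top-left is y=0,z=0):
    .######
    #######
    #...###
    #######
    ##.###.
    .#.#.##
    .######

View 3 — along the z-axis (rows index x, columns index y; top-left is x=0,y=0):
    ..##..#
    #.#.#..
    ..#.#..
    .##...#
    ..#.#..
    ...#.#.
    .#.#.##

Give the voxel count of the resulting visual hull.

remaining voxels: 28

initial block: 7^3 = 343
step 1: project along y, AND mask (11/49) → |grid| = 77
step 2: project along x, AND mask (39/49) → |grid| = 61
step 3: project along z, AND mask (19/49) → |grid| = 28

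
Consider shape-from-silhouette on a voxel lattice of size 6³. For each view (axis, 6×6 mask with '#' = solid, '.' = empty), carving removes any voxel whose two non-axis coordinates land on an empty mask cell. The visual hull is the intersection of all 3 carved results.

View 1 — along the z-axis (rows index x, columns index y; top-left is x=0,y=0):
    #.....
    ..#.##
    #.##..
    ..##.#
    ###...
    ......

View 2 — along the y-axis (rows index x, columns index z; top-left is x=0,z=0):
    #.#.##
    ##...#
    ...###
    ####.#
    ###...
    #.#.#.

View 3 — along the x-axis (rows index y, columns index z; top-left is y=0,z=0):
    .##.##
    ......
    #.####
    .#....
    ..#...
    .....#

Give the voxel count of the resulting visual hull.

before carving: 216 voxels (6×6×6)
carve view 1 (along z, XY-mask fill 13/36): 78 voxels remain
carve view 2 (along y, XZ-mask fill 21/36): 46 voxels remain
carve view 3 (along x, YZ-mask fill 12/36): 21 voxels remain

remaining voxels: 21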